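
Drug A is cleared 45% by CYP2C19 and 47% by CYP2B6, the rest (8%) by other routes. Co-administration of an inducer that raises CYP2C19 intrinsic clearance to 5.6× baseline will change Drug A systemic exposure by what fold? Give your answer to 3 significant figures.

CYP2C19: 0.45 × 5.6 = 2.52
CYP2B6: 0.47 (unchanged)
Other: 0.08 (unchanged)
CL_new/CL_old = 2.52 + 0.47 + 0.08 = 3.07.
Systemic exposure is inversely proportional to clearance, so the fold-change is 1 / 3.07 = 0.326.

0.326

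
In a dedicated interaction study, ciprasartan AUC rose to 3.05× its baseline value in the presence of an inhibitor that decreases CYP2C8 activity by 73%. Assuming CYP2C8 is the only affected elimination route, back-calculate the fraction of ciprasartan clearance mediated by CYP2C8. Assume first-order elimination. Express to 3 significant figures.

0.921

CL'/CL = 1 / 3.05 = 0.3279
0.27·fm + (1 − fm) = 0.3279
fm = (0.3279 − 1) / (0.27 − 1) = 0.921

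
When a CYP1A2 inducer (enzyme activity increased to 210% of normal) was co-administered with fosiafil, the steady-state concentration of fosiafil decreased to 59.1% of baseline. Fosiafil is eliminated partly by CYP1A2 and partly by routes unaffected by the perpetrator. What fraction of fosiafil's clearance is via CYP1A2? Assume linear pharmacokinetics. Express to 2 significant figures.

Let fm be the CYP1A2 fraction. New clearance relative to baseline = fm × 2.1 + (1 − fm).
Steady-state concentration ratio = 1 / (new CL fraction), so new CL fraction = 1 / 0.591 = 1.692.
fm × 2.1 + 1 − fm = 1.692  ⇒  fm × (2.1 − 1) = 0.692  ⇒  fm = 0.63.

0.63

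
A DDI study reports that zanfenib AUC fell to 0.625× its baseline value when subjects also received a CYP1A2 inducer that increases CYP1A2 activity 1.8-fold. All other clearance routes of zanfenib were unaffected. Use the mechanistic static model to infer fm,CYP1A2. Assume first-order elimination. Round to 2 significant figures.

Let x = fm,CYP1A2. Because AUC ∝ 1/CL, relative clearance rose to 1/0.625 = 1.6.
Setting x·1.8 + (1 − x) = 1.6 and solving: x = (1.6 − 1)/(1.8 − 1) = 0.75.

0.75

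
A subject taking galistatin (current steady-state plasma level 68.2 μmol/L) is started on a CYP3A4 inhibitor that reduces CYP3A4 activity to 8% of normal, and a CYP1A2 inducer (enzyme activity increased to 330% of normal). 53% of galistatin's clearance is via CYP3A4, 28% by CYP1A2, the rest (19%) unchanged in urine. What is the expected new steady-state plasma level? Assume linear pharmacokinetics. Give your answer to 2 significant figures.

CYP3A4: 0.53 × 0.08 = 0.0424
CYP1A2: 0.28 × 3.3 = 0.924
Other: 0.19 (unchanged)
New clearance relative to baseline: 0.0424 + 0.924 + 0.19 = 1.1564.
Steady-state plasma level ∝ 1/CL: new value = 68.2 / 1.1564 = 59 μmol/L.

59 μmol/L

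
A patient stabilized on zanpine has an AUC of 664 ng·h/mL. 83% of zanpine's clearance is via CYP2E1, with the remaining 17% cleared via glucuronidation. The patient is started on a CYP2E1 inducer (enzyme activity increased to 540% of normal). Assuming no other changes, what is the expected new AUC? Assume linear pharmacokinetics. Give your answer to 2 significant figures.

The CYP2E1 pathway (83% of clearance) is boosted to 5.4× activity: 0.83 × 5.4 = 4.482.
Non-CYP routes (17%) are unchanged.
CL_new/CL_old = 4.482 + 0.17 = 4.652.
AUC ∝ 1/CL, so new value = 664 / 4.652 = 1.4 × 10² ng·h/mL.

1.4 × 10² ng·h/mL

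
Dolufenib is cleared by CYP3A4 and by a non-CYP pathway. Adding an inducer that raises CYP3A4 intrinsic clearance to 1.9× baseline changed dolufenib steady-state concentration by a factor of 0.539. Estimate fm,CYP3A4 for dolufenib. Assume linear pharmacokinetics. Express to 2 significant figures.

Let x = fm,CYP3A4. Because steady-state concentration ∝ 1/CL, relative clearance rose to 1/0.539 = 1.855.
Setting x·1.9 + (1 − x) = 1.855 and solving: x = (1.855 − 1)/(1.9 − 1) = 0.95.

0.95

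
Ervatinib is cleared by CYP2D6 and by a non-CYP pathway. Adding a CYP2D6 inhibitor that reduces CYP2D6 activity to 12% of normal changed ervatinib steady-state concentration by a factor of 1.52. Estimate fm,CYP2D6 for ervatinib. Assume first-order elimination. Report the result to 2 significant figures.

CL'/CL = 1 / 1.52 = 0.6579
0.12·fm + (1 − fm) = 0.6579
fm = (0.6579 − 1) / (0.12 − 1) = 0.39

0.39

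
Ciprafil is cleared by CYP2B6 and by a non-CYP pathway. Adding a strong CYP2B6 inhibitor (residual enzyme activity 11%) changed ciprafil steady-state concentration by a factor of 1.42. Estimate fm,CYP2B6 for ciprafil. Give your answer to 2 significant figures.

0.33

Write x for the fraction cleared via CYP2B6. The observed steady-state concentration change means clearance fell to 1/1.42 = 0.7042 of baseline.
Setting x·0.11 + (1 − x) = 0.7042 and solving: x = (0.7042 − 1)/(0.11 − 1) = 0.33.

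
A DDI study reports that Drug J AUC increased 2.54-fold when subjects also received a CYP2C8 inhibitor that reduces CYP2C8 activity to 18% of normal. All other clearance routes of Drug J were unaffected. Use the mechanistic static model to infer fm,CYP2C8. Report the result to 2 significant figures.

CL'/CL = 1 / 2.54 = 0.3937
0.18·fm + (1 − fm) = 0.3937
fm = (0.3937 − 1) / (0.18 − 1) = 0.74

0.74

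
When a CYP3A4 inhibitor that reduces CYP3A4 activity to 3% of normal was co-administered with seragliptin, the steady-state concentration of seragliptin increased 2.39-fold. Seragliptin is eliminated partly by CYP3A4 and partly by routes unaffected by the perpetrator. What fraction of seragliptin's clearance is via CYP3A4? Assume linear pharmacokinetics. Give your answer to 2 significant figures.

0.60

Write x for the fraction cleared via CYP3A4. The observed steady-state concentration change means clearance fell to 1/2.39 = 0.4184 of baseline.
Setting x·0.03 + (1 − x) = 0.4184 and solving: x = (0.4184 − 1)/(0.03 − 1) = 0.60.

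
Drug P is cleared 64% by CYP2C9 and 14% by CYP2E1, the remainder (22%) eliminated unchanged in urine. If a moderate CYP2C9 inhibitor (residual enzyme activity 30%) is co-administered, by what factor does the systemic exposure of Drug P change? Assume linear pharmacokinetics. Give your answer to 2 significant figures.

The CYP2C9 pathway (64% of clearance) drops to 0.3× activity: 0.64 × 0.3 = 0.192.
CYP2E1 (14%) and the residual 22% are unaffected.
Relative clearance = 0.192 + 0.14 + 0.22 = 0.552.
Systemic exposure is inversely proportional to clearance, so the fold-change is 1 / 0.552 = 1.8.

1.8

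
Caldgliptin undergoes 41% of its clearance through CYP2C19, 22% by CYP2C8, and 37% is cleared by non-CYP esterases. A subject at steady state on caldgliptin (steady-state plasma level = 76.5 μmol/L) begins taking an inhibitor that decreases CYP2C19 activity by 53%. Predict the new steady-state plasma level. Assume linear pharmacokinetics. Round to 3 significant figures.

97.7 μmol/L

CYP2C19: 0.41 × 0.47 = 0.1927
CYP2C8: 0.22 (unchanged)
Other: 0.37 (unchanged)
Relative clearance = 0.1927 + 0.22 + 0.37 = 0.7827.
New steady-state plasma level = baseline ÷ relative clearance = 76.5 / 0.7827 = 97.7 μmol/L.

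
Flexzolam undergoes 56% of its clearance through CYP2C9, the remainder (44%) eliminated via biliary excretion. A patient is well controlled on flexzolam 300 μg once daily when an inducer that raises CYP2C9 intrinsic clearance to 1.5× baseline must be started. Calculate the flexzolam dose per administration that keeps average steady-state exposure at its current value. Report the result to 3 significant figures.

384 μg

CYP2C9: 0.56 × 1.5 = 0.84
Other: 0.44 (unchanged)
Relative clearance = 0.84 + 0.44 = 1.28.
To maintain the same steady-state level, dose must scale with clearance: new dose = 300 × 1.28 = 384 μg.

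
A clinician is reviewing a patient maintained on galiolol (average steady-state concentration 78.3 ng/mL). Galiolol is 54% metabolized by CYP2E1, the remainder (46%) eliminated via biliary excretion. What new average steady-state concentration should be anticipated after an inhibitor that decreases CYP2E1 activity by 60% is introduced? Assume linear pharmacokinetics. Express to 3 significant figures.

116 ng/mL

CYP2E1: 0.54 × 0.4 = 0.216
Other: 0.46 (unchanged)
CL_new/CL_old = 0.216 + 0.46 = 0.676.
New average steady-state concentration = baseline ÷ relative clearance = 78.3 / 0.676 = 116 ng/mL.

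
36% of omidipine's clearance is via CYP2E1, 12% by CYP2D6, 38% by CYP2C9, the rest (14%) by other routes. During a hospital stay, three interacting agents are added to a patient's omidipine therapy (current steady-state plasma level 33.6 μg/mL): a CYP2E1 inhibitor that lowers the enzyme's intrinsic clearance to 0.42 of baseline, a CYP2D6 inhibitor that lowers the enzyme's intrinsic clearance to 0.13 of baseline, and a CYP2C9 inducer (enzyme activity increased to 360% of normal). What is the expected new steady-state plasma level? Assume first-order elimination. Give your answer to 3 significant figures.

20.1 μg/mL

The CYP2E1 pathway (36% of clearance) falls to 0.42× activity: 0.36 × 0.42 = 0.1512.
The CYP2D6 pathway (12% of clearance) is reduced to 0.13× activity: 0.12 × 0.13 = 0.0156.
The CYP2C9 pathway (38% of clearance) increases to 3.6× activity: 0.38 × 3.6 = 1.368.
Non-CYP routes (14%) are unchanged.
Relative clearance = 0.1512 + 0.0156 + 1.368 + 0.14 = 1.6748.
Dividing the baseline by the relative clearance: 33.6 / 1.6748 = 20.1 μg/mL.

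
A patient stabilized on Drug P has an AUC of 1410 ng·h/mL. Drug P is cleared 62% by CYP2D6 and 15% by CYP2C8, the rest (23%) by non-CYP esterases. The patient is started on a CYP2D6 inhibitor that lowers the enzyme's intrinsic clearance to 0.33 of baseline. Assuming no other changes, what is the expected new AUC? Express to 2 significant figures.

The CYP2D6 pathway (62% of clearance) drops to 0.33× activity: 0.62 × 0.33 = 0.2046.
CYP2C8 (15%) and the residual 23% are unaffected.
Relative clearance = 0.2046 + 0.15 + 0.23 = 0.5846.
AUC ∝ 1/CL, so new value = 1410 / 0.5846 = 2.4 × 10³ ng·h/mL.

2.4 × 10³ ng·h/mL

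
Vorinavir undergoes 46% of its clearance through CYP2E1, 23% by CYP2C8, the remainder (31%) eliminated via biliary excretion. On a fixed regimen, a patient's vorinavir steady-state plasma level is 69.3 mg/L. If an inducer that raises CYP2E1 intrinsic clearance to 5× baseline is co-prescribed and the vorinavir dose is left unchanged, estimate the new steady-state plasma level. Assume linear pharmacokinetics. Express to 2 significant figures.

The CYP2E1 pathway (46% of clearance) is boosted to 5× activity: 0.46 × 5 = 2.3.
CYP2C8 (23%) and the residual 31% are unaffected.
New clearance relative to baseline: 2.3 + 0.23 + 0.31 = 2.84.
With dosing unchanged, steady-state plasma level scales as 1/CL: 69.3 / 2.84 = 24 mg/L.

24 mg/L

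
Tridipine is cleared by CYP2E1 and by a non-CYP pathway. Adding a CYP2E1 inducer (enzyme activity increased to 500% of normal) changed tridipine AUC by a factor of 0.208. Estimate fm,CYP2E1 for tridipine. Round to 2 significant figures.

0.95

Let fm be the CYP2E1 fraction. New clearance relative to baseline = fm × 5 + (1 − fm).
AUC ratio = 1 / (new CL fraction), so new CL fraction = 1 / 0.208 = 4.808.
fm × 5 + 1 − fm = 4.808  ⇒  fm × (5 − 1) = 3.808  ⇒  fm = 0.95.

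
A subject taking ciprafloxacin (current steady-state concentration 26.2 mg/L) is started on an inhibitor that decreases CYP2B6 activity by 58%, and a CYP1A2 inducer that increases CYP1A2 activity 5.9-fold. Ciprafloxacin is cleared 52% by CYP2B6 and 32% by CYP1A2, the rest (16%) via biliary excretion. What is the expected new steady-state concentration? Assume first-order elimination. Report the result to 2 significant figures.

The CYP2B6 pathway (52% of clearance) falls to 0.42× activity: 0.52 × 0.42 = 0.2184.
The CYP1A2 pathway (32% of clearance) increases to 5.9× activity: 0.32 × 5.9 = 1.888.
The remaining 16% of clearance is unaffected.
CL_new/CL_old = 0.2184 + 1.888 + 0.16 = 2.2664.
Steady-state concentration ∝ 1/CL: new value = 26.2 / 2.2664 = 12 mg/L.

12 mg/L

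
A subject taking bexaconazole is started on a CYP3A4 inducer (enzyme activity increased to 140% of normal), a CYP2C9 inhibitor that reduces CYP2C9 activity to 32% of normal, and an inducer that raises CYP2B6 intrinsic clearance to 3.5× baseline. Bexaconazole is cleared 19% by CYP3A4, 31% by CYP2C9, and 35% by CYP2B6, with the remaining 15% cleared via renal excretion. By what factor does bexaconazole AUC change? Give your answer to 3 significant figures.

The CYP3A4 pathway (19% of clearance) is boosted to 1.4× activity: 0.19 × 1.4 = 0.266.
The CYP2C9 pathway (31% of clearance) drops to 0.32× activity: 0.31 × 0.32 = 0.0992.
The CYP2B6 pathway (35% of clearance) is boosted to 3.5× activity: 0.35 × 3.5 = 1.225.
The remaining 15% of clearance is unaffected.
CL_new/CL_old = 0.266 + 0.0992 + 1.225 + 0.15 = 1.7402.
Net AUC ratio = 1 / 1.7402 = 0.575.

0.575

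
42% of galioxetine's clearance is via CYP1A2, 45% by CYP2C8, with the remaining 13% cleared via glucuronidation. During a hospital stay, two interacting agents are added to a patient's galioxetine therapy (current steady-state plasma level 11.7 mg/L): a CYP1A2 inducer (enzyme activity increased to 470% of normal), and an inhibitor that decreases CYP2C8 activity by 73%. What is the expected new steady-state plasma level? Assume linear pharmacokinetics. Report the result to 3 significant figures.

5.26 mg/L

The CYP1A2 pathway (42% of clearance) increases to 4.7× activity: 0.42 × 4.7 = 1.974.
The CYP2C8 pathway (45% of clearance) drops to 0.27× activity: 0.45 × 0.27 = 0.1215.
The remaining 13% of clearance is unaffected.
CL_new/CL_old = 1.974 + 0.1215 + 0.13 = 2.2255.
Dividing the baseline by the relative clearance: 11.7 / 2.2255 = 5.26 mg/L.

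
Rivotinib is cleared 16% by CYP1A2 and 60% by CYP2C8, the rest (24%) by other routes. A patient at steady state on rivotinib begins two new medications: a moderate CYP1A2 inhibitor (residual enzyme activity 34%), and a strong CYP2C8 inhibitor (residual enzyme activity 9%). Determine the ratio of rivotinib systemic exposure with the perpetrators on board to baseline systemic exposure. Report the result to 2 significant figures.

The CYP1A2 pathway (16% of clearance) falls to 0.34× activity: 0.16 × 0.34 = 0.0544.
The CYP2C8 pathway (60% of clearance) is reduced to 0.09× activity: 0.6 × 0.09 = 0.054.
The remaining 24% of clearance is unaffected.
New clearance relative to baseline: 0.0544 + 0.054 + 0.24 = 0.3484.
Systemic exposure ∝ 1/CL: fold-change = 1 / 0.3484 = 2.9.

2.9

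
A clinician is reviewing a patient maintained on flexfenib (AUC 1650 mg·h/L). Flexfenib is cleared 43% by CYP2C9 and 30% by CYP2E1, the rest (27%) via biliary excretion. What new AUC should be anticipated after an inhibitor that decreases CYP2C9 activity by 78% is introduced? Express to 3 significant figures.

2.48 × 10³ mg·h/L

The CYP2C9 pathway (43% of clearance) drops to 0.22× activity: 0.43 × 0.22 = 0.0946.
CYP2E1 (30%) and the residual 27% are unaffected.
Relative clearance = 0.0946 + 0.3 + 0.27 = 0.6646.
New AUC = baseline ÷ relative clearance = 1650 / 0.6646 = 2.48 × 10³ mg·h/L.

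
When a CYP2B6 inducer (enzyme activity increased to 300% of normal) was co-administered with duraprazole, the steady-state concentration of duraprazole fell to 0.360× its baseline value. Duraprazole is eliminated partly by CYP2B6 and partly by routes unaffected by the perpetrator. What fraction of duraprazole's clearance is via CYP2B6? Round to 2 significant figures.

Call the CYP2B6 fraction fm. After the interaction, CL_new/CL_old = fm × 3 + (1 − fm).
Steady-state concentration ratio = 1 / (new CL fraction), so new CL fraction = 1 / 0.360 = 2.778.
fm × 3 + 1 − fm = 2.778  ⇒  fm × (3 − 1) = 1.778  ⇒  fm = 0.89.

0.89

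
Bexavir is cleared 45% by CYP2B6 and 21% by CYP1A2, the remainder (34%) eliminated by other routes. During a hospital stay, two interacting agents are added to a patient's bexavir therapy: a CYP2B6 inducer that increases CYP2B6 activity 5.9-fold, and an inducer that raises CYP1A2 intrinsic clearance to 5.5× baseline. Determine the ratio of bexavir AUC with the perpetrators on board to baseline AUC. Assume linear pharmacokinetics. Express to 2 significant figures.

0.24

The CYP2B6 pathway (45% of clearance) rises to 5.9× activity: 0.45 × 5.9 = 2.655.
The CYP1A2 pathway (21% of clearance) increases to 5.5× activity: 0.21 × 5.5 = 1.155.
Non-CYP routes (34%) are unchanged.
CL_new/CL_old = 2.655 + 1.155 + 0.34 = 4.15.
Net AUC ratio = 1 / 4.15 = 0.24.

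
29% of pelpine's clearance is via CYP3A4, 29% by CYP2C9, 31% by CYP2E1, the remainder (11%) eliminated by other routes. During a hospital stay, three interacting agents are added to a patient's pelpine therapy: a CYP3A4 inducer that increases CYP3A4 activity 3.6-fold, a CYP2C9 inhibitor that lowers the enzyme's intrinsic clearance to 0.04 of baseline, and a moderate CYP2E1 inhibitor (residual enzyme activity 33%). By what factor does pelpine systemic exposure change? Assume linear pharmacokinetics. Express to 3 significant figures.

0.789

The CYP3A4 pathway (29% of clearance) rises to 3.6× activity: 0.29 × 3.6 = 1.044.
The CYP2C9 pathway (29% of clearance) falls to 0.04× activity: 0.29 × 0.04 = 0.0116.
The CYP2E1 pathway (31% of clearance) falls to 0.33× activity: 0.31 × 0.33 = 0.1023.
The remaining 11% of clearance is unaffected.
New clearance relative to baseline: 1.044 + 0.0116 + 0.1023 + 0.11 = 1.2679.
Net systemic exposure ratio = 1 / 1.2679 = 0.789.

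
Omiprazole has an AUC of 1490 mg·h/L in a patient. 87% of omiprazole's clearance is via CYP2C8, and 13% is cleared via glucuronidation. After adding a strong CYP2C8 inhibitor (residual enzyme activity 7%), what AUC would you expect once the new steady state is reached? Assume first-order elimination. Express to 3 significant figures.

CYP2C8: 0.87 × 0.07 = 0.0609
Other: 0.13 (unchanged)
CL_new/CL_old = 0.0609 + 0.13 = 0.1909.
New AUC = baseline ÷ relative clearance = 1490 / 0.1909 = 7.81 × 10³ mg·h/L.

7.81 × 10³ mg·h/L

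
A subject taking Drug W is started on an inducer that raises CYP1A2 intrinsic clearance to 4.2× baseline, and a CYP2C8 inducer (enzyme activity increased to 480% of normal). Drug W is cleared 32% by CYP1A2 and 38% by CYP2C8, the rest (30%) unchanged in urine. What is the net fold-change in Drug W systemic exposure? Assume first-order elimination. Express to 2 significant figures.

CYP1A2: 0.32 × 4.2 = 1.344
CYP2C8: 0.38 × 4.8 = 1.824
Other: 0.3 (unchanged)
New clearance relative to baseline: 1.344 + 1.824 + 0.3 = 3.468.
Systemic exposure ∝ 1/CL: fold-change = 1 / 3.468 = 0.29.

0.29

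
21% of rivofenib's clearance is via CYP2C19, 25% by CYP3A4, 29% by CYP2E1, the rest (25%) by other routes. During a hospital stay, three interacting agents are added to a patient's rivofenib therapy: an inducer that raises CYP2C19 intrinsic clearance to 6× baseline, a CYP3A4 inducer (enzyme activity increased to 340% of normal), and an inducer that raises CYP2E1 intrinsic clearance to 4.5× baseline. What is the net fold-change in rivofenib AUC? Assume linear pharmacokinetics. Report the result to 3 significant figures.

0.273

The CYP2C19 pathway (21% of clearance) rises to 6× activity: 0.21 × 6 = 1.26.
The CYP3A4 pathway (25% of clearance) is boosted to 3.4× activity: 0.25 × 3.4 = 0.85.
The CYP2E1 pathway (29% of clearance) rises to 4.5× activity: 0.29 × 4.5 = 1.305.
Non-CYP routes (25%) are unchanged.
New clearance relative to baseline: 1.26 + 0.85 + 1.305 + 0.25 = 3.665.
Net AUC ratio = 1 / 3.665 = 0.273.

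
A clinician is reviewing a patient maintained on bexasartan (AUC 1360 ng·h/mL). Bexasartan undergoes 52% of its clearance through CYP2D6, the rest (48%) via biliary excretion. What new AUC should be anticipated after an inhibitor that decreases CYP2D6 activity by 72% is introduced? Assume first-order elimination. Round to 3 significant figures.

The CYP2D6 pathway (52% of clearance) falls to 0.28× activity: 0.52 × 0.28 = 0.1456.
Non-CYP routes (48%) are unchanged.
Relative clearance = 0.1456 + 0.48 = 0.6256.
New AUC = baseline ÷ relative clearance = 1360 / 0.6256 = 2.17 × 10³ ng·h/mL.

2.17 × 10³ ng·h/mL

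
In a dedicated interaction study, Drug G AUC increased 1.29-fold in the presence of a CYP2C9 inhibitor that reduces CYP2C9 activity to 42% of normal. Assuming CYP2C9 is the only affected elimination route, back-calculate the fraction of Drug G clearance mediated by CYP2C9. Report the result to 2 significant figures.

0.39

CL'/CL = 1 / 1.29 = 0.7752
0.42·fm + (1 − fm) = 0.7752
fm = (0.7752 − 1) / (0.42 − 1) = 0.39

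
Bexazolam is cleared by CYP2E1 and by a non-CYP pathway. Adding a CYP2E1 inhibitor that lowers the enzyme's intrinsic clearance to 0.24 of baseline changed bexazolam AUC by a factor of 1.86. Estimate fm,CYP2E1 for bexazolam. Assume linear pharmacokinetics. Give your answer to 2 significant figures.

0.61

Let x = fm,CYP2E1. Because AUC ∝ 1/CL, relative clearance fell to 1/1.86 = 0.5376.
Setting x·0.24 + (1 − x) = 0.5376 and solving: x = (0.5376 − 1)/(0.24 − 1) = 0.61.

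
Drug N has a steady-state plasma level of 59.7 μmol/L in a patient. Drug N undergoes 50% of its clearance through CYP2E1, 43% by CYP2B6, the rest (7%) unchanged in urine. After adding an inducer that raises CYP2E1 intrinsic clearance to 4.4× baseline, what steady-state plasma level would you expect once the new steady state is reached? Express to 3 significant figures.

The CYP2E1 pathway (50% of clearance) is boosted to 4.4× activity: 0.5 × 4.4 = 2.2.
CYP2B6 (43%) and the residual 7% are unaffected.
CL_new/CL_old = 2.2 + 0.43 + 0.07 = 2.7.
Steady-state plasma level ∝ 1/CL, so new value = 59.7 / 2.7 = 22.1 μmol/L.

22.1 μmol/L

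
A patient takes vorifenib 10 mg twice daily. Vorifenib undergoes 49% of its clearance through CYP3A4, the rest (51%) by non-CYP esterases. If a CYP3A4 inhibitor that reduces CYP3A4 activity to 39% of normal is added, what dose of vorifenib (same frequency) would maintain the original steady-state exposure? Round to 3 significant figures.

7.01 mg

CYP3A4: 0.49 × 0.39 = 0.1911
Other: 0.51 (unchanged)
Relative clearance = 0.1911 + 0.51 = 0.7011.
Exposure is unchanged when dose changes in proportion to clearance. New dose = 10 mg × 0.7011 = 7.01 mg.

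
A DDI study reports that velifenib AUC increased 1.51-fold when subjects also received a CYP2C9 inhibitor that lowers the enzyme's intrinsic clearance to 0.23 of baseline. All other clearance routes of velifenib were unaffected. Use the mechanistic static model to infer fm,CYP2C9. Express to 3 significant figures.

Let x = fm,CYP2C9. Because AUC ∝ 1/CL, relative clearance fell to 1/1.51 = 0.6623.
Only the CYP2C9 route changed, so 0.6623 = x·0.23 + (1 − x), giving x = 0.439.

0.439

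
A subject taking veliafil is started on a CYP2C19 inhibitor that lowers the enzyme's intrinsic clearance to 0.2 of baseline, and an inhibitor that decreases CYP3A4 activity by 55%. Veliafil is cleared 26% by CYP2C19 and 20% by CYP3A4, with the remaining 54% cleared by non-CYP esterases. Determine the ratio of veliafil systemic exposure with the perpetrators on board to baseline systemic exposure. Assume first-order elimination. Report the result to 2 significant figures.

The CYP2C19 pathway (26% of clearance) drops to 0.2× activity: 0.26 × 0.2 = 0.052.
The CYP3A4 pathway (20% of clearance) falls to 0.45× activity: 0.2 × 0.45 = 0.09.
Non-CYP routes (54%) are unchanged.
New clearance relative to baseline: 0.052 + 0.09 + 0.54 = 0.682.
Net systemic exposure ratio = 1 / 0.682 = 1.5.

1.5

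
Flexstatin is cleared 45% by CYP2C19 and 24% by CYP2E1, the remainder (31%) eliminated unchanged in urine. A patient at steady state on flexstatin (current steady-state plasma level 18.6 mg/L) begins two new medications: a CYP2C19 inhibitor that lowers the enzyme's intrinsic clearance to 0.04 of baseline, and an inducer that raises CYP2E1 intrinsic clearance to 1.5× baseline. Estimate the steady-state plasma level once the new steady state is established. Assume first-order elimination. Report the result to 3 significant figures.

CYP2C19: 0.45 × 0.04 = 0.018
CYP2E1: 0.24 × 1.5 = 0.36
Other: 0.31 (unchanged)
CL_new/CL_old = 0.018 + 0.36 + 0.31 = 0.688.
New steady-state plasma level = 18.6 / 0.688 = 27.0 mg/L (concentration scales inversely with clearance).

27.0 mg/L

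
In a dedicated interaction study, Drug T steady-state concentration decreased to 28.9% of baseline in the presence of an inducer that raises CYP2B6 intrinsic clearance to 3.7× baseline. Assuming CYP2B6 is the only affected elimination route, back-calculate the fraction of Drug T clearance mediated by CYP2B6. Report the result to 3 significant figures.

0.911

Let x = fm,CYP2B6. Because steady-state concentration ∝ 1/CL, relative clearance rose to 1/0.289 = 3.46.
Setting x·3.7 + (1 − x) = 3.46 and solving: x = (3.46 − 1)/(3.7 − 1) = 0.911.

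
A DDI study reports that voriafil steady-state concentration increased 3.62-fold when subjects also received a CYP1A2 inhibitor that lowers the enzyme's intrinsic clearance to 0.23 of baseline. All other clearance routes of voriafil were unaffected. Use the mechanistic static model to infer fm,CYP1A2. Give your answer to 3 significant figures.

0.940

CL'/CL = 1 / 3.62 = 0.2762
0.23·fm + (1 − fm) = 0.2762
fm = (0.2762 − 1) / (0.23 − 1) = 0.940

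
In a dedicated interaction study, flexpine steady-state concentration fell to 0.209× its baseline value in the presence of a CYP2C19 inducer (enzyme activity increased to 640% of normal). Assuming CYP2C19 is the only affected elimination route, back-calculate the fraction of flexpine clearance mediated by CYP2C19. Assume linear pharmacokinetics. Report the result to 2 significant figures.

0.70

Call the CYP2C19 fraction fm. After the interaction, CL_new/CL_old = fm × 6.4 + (1 − fm).
Steady-state concentration ratio = 1 / (new CL fraction), so new CL fraction = 1 / 0.209 = 4.785.
fm × 6.4 + 1 − fm = 4.785  ⇒  fm × (6.4 − 1) = 3.785  ⇒  fm = 0.70.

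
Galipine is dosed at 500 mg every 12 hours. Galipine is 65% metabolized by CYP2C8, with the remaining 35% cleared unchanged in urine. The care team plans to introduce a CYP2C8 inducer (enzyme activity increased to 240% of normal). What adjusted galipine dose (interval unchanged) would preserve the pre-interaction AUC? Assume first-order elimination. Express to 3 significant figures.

955 mg

CYP2C8: 0.65 × 2.4 = 1.56
Other: 0.35 (unchanged)
CL_new/CL_old = 1.56 + 0.35 = 1.91.
Css,avg = (dose rate)/CL, so holding Css fixed requires dose ∝ CL: 500 × 1.91 = 955 mg.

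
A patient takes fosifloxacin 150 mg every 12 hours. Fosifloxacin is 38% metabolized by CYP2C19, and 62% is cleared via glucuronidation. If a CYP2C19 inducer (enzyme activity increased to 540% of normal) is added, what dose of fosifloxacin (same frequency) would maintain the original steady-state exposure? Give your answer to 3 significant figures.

401 mg

The CYP2C19 pathway (38% of clearance) rises to 5.4× activity: 0.38 × 5.4 = 2.052.
The remaining 62% of clearance is unaffected.
CL_new/CL_old = 2.052 + 0.62 = 2.672.
Css,avg = (dose rate)/CL, so holding Css fixed requires dose ∝ CL: 150 × 2.672 = 401 mg.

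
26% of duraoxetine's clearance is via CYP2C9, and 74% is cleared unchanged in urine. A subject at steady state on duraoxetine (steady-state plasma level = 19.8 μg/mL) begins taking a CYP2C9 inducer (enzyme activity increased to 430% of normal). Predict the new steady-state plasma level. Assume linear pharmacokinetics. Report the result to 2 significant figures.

11 μg/mL

The CYP2C9 pathway (26% of clearance) is boosted to 4.3× activity: 0.26 × 4.3 = 1.118.
The remaining 74% of clearance is unaffected.
CL_new/CL_old = 1.118 + 0.74 = 1.858.
With dosing unchanged, steady-state plasma level scales as 1/CL: 19.8 / 1.858 = 11 μg/mL.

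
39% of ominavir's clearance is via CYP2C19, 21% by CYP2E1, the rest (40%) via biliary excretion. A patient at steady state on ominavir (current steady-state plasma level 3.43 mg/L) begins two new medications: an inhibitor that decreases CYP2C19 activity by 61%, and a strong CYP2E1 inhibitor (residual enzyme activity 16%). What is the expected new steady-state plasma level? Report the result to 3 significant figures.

The CYP2C19 pathway (39% of clearance) drops to 0.39× activity: 0.39 × 0.39 = 0.1521.
The CYP2E1 pathway (21% of clearance) is reduced to 0.16× activity: 0.21 × 0.16 = 0.0336.
The remaining 40% of clearance is unaffected.
CL_new/CL_old = 0.1521 + 0.0336 + 0.4 = 0.5857.
Dividing the baseline by the relative clearance: 3.43 / 0.5857 = 5.86 mg/L.

5.86 mg/L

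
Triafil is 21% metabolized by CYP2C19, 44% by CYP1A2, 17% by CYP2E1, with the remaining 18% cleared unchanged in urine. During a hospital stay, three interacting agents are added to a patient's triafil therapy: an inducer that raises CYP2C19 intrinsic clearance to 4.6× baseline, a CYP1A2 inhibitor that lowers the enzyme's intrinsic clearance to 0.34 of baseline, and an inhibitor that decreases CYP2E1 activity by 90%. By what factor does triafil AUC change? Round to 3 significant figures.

0.762

The CYP2C19 pathway (21% of clearance) increases to 4.6× activity: 0.21 × 4.6 = 0.966.
The CYP1A2 pathway (44% of clearance) is reduced to 0.34× activity: 0.44 × 0.34 = 0.1496.
The CYP2E1 pathway (17% of clearance) falls to 0.1× activity: 0.17 × 0.1 = 0.017.
Non-CYP routes (18%) are unchanged.
New clearance relative to baseline: 0.966 + 0.1496 + 0.017 + 0.18 = 1.3126.
AUC ∝ 1/CL: fold-change = 1 / 1.3126 = 0.762.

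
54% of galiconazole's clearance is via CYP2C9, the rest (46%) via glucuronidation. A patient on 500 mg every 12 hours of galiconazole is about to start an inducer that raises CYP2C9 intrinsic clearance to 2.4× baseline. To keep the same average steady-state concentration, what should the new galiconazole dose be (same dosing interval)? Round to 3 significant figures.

The CYP2C9 pathway (54% of clearance) increases to 2.4× activity: 0.54 × 2.4 = 1.296.
Non-CYP routes (46%) are unchanged.
New clearance relative to baseline: 1.296 + 0.46 = 1.756.
Css,avg = (dose rate)/CL, so holding Css fixed requires dose ∝ CL: 500 × 1.756 = 878 mg.

878 mg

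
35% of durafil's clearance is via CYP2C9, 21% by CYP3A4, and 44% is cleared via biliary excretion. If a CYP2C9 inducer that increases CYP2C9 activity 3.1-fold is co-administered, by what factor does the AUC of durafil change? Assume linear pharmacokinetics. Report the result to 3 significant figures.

The CYP2C9 pathway (35% of clearance) rises to 3.1× activity: 0.35 × 3.1 = 1.085.
CYP3A4 (21%) and the residual 44% are unaffected.
New clearance relative to baseline: 1.085 + 0.21 + 0.44 = 1.735.
AUC ratio = CL_old/CL_new = 1 / 1.735 = 0.576.

0.576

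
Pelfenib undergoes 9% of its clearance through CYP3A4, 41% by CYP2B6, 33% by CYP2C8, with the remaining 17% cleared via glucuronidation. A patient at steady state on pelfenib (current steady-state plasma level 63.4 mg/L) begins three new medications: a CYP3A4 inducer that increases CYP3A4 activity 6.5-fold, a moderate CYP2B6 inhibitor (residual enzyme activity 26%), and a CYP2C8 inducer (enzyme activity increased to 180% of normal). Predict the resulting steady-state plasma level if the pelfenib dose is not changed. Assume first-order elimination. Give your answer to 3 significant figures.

The CYP3A4 pathway (9% of clearance) increases to 6.5× activity: 0.09 × 6.5 = 0.585.
The CYP2B6 pathway (41% of clearance) is reduced to 0.26× activity: 0.41 × 0.26 = 0.1066.
The CYP2C8 pathway (33% of clearance) is boosted to 1.8× activity: 0.33 × 1.8 = 0.594.
The remaining 17% of clearance is unaffected.
CL_new/CL_old = 0.585 + 0.1066 + 0.594 + 0.17 = 1.4556.
New steady-state plasma level = 63.4 / 1.4556 = 43.6 mg/L (concentration scales inversely with clearance).

43.6 mg/L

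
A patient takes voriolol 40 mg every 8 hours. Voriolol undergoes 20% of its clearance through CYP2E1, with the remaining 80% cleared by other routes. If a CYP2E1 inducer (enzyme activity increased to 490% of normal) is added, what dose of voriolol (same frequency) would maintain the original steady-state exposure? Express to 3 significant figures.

The CYP2E1 pathway (20% of clearance) rises to 4.9× activity: 0.2 × 4.9 = 0.98.
Non-CYP routes (80%) are unchanged.
CL_new/CL_old = 0.98 + 0.8 = 1.78.
To maintain the same steady-state level, dose must scale with clearance: new dose = 40 × 1.78 = 71.2 mg.

71.2 mg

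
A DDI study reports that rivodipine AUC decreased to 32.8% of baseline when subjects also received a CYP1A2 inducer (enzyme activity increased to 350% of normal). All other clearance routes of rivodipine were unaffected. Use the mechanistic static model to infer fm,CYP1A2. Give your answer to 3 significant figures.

Write x for the fraction cleared via CYP1A2. The observed AUC change means clearance rose to 1/0.328 = 3.049 of baseline.
Setting x·3.5 + (1 − x) = 3.049 and solving: x = (3.049 − 1)/(3.5 − 1) = 0.820.

0.820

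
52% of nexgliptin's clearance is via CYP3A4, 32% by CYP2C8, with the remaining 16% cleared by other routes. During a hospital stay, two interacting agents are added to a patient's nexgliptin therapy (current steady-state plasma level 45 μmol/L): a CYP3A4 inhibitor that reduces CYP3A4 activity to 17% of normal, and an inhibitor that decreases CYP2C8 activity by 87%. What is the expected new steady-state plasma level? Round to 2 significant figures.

1.6 × 10² μmol/L

The CYP3A4 pathway (52% of clearance) falls to 0.17× activity: 0.52 × 0.17 = 0.0884.
The CYP2C8 pathway (32% of clearance) is reduced to 0.13× activity: 0.32 × 0.13 = 0.0416.
Non-CYP routes (16%) are unchanged.
Relative clearance = 0.0884 + 0.0416 + 0.16 = 0.29.
Dividing the baseline by the relative clearance: 45 / 0.29 = 1.6 × 10² μmol/L.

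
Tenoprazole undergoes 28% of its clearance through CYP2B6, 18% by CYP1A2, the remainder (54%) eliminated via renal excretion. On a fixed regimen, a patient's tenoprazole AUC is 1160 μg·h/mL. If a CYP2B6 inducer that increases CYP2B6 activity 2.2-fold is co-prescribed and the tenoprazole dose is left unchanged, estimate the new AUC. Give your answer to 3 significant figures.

868 μg·h/mL

CYP2B6: 0.28 × 2.2 = 0.616
CYP1A2: 0.18 (unchanged)
Other: 0.54 (unchanged)
CL_new/CL_old = 0.616 + 0.18 + 0.54 = 1.336.
AUC ∝ 1/CL, so new value = 1160 / 1.336 = 868 μg·h/mL.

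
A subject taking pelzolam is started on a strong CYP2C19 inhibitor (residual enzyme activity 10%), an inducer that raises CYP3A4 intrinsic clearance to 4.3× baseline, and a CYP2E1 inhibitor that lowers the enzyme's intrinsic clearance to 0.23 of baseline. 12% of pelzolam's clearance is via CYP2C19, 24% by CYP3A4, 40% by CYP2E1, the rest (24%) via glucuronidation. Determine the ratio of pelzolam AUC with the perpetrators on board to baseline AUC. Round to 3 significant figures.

The CYP2C19 pathway (12% of clearance) falls to 0.1× activity: 0.12 × 0.1 = 0.012.
The CYP3A4 pathway (24% of clearance) rises to 4.3× activity: 0.24 × 4.3 = 1.032.
The CYP2E1 pathway (40% of clearance) drops to 0.23× activity: 0.4 × 0.23 = 0.092.
Non-CYP routes (24%) are unchanged.
New clearance relative to baseline: 0.012 + 1.032 + 0.092 + 0.24 = 1.376.
AUC ∝ 1/CL: fold-change = 1 / 1.376 = 0.727.

0.727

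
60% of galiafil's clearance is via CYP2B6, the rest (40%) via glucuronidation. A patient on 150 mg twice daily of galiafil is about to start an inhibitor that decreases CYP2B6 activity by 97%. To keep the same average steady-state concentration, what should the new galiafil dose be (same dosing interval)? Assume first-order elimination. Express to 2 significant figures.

CYP2B6: 0.6 × 0.03 = 0.018
Other: 0.4 (unchanged)
New clearance relative to baseline: 0.018 + 0.4 = 0.418.
Css,avg = (dose rate)/CL, so holding Css fixed requires dose ∝ CL: 150 × 0.418 = 63 mg.

63 mg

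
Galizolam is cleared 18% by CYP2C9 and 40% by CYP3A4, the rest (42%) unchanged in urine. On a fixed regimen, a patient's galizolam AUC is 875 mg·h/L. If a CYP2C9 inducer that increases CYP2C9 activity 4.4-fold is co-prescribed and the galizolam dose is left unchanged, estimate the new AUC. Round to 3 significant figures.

543 mg·h/L

CYP2C9: 0.18 × 4.4 = 0.792
CYP3A4: 0.4 (unchanged)
Other: 0.42 (unchanged)
New clearance relative to baseline: 0.792 + 0.4 + 0.42 = 1.612.
New AUC = baseline ÷ relative clearance = 875 / 1.612 = 543 mg·h/L.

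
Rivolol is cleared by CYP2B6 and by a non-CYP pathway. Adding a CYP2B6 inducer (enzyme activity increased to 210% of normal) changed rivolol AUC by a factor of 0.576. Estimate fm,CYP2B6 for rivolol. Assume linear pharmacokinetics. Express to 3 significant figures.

Let fm be the CYP2B6 fraction. New clearance relative to baseline = fm × 2.1 + (1 − fm).
AUC ratio = 1 / (new CL fraction), so new CL fraction = 1 / 0.576 = 1.736.
fm × 2.1 + 1 − fm = 1.736  ⇒  fm × (2.1 − 1) = 0.7361  ⇒  fm = 0.669.

0.669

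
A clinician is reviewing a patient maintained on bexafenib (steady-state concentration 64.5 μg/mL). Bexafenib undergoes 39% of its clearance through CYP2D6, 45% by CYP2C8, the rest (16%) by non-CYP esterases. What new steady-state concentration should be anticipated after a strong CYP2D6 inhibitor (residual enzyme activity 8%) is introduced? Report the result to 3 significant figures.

CYP2D6: 0.39 × 0.08 = 0.0312
CYP2C8: 0.45 (unchanged)
Other: 0.16 (unchanged)
CL_new/CL_old = 0.0312 + 0.45 + 0.16 = 0.6412.
New steady-state concentration = baseline ÷ relative clearance = 64.5 / 0.6412 = 101 μg/mL.

101 μg/mL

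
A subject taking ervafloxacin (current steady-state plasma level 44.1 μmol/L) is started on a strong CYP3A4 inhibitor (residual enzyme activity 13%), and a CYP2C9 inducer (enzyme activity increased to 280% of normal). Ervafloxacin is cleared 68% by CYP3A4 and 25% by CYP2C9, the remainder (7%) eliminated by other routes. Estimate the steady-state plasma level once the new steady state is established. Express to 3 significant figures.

The CYP3A4 pathway (68% of clearance) falls to 0.13× activity: 0.68 × 0.13 = 0.0884.
The CYP2C9 pathway (25% of clearance) rises to 2.8× activity: 0.25 × 2.8 = 0.7.
Non-CYP routes (7%) are unchanged.
Relative clearance = 0.0884 + 0.7 + 0.07 = 0.8584.
Dividing the baseline by the relative clearance: 44.1 / 0.8584 = 51.4 μmol/L.

51.4 μmol/L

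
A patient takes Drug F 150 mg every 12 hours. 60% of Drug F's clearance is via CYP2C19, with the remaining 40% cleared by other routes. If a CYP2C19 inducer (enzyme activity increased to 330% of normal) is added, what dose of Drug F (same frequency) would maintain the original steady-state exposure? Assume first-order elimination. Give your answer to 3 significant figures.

CYP2C19: 0.6 × 3.3 = 1.98
Other: 0.4 (unchanged)
Relative clearance = 1.98 + 0.4 = 2.38.
Css,avg = (dose rate)/CL, so holding Css fixed requires dose ∝ CL: 150 × 2.38 = 357 mg.

357 mg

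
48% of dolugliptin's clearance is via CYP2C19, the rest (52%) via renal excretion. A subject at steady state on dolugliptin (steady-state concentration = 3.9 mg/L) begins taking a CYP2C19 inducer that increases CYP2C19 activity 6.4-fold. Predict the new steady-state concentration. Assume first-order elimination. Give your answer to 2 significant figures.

The CYP2C19 pathway (48% of clearance) increases to 6.4× activity: 0.48 × 6.4 = 3.072.
Non-CYP routes (52%) are unchanged.
Relative clearance = 3.072 + 0.52 = 3.592.
With dosing unchanged, steady-state concentration scales as 1/CL: 3.9 / 3.592 = 1.1 mg/L.

1.1 mg/L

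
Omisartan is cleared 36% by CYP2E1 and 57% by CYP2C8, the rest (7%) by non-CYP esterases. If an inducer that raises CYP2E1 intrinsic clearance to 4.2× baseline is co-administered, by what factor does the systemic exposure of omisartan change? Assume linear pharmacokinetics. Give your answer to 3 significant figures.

The CYP2E1 pathway (36% of clearance) rises to 4.2× activity: 0.36 × 4.2 = 1.512.
CYP2C8 (57%) and the residual 7% are unaffected.
Relative clearance = 1.512 + 0.57 + 0.07 = 2.152.
Systemic exposure ratio = CL_old/CL_new = 1 / 2.152 = 0.465.

0.465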